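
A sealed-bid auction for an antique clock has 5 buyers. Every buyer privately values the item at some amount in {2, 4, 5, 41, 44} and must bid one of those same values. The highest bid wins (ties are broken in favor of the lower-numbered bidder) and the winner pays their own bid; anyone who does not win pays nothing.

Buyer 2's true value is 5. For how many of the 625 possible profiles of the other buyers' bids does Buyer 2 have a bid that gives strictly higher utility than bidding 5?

Others bid (2, 2, 2, 2): truth gives 0; bid 4 gives 1 > 0. Violating.
Others bid (2, 2, 2, 4): truth gives 0; bid 4 gives 1 > 0. Violating.
Others bid (2, 2, 4, 2): truth gives 0; bid 4 gives 1 > 0. Violating.
Others bid (2, 2, 4, 4): truth gives 0; bid 4 gives 1 > 0. Violating.
Others bid (2, 2, 2, 5): truth gives 0; no alternative beats it.
Others bid (2, 2, 2, 41): truth gives 0; no alternative beats it.
(Checking all 625 profiles: 8 have a profitable deviation, 617 do not.)

8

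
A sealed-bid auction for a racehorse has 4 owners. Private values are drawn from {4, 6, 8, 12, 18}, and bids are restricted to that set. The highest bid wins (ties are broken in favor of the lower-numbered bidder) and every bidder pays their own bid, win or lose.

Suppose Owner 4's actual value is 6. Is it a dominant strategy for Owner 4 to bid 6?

Consider the case where Owner 1 bids 4, Owner 2 bids 4 and Owner 3 bids 6.
Truthful bid 6: loses but pays 6, utility -6.
Bid 4 instead: loses but pays 4, utility -4.
Since -4 > -6, bidding 4 is strictly better here, so truthful bidding is not dominant.

No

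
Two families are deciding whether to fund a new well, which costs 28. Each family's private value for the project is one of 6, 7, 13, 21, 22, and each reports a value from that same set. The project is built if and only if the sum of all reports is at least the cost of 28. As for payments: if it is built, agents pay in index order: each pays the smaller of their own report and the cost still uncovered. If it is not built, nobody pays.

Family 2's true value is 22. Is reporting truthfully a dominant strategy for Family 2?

Yes

Check each profile of the others' reports and compare truth against every alternative report.
Others report (22): truth gives 16, best alternative gives 16.
Others report (21): truth gives 15, best alternative gives 15.
Others report (13): truth gives 7, best alternative gives 7.
Others report (7): truth gives 1, best alternative gives 1.
Others report (6): truth gives 0, best alternative gives 0.
In every case the truthful report is at least as good as any alternative, so it is a dominant strategy.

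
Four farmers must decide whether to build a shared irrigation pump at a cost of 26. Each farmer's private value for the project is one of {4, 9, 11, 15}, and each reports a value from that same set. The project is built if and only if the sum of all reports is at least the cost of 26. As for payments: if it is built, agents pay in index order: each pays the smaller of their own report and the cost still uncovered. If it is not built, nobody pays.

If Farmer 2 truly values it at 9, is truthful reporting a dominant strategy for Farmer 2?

No

Consider the case where Farmer 1 reports 4, Farmer 3 reports 4 and Farmer 4 reports 15.
Truthful report 9: project built, pays 9, utility 9 - 9 = 0.
Report 4 instead: project built, pays 4, utility 9 - 4 = 5.
Since 5 > 0, reporting 4 is strictly better here, so truthful reporting is not dominant.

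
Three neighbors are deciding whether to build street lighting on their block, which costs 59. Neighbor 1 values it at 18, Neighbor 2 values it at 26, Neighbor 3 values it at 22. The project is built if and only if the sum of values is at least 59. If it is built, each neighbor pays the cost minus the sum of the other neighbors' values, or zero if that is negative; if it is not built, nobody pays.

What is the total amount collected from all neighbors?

Total value 66 ≥ cost 59, so it is built.
Neighbor 1: others sum to 48; max(0, 59 - 48) = 11.
Neighbor 2: others sum to 40; max(0, 59 - 40) = 19.
Neighbor 3: others sum to 44; max(0, 59 - 44) = 15.
Total collected = 11 + 19 + 15 = 45.

45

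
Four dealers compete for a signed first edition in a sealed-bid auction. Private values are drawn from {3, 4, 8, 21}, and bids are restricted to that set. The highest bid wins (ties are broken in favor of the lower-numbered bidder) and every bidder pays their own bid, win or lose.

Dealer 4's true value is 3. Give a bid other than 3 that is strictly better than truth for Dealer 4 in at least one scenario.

4

Suppose Dealer 1 bids 3, Dealer 2 bids 3 and Dealer 3 bids 3.
Bid 3: loses but pays 3, utility -3.
Bid 4: wins, pays 4, utility 3 - 4 = -1.
So bidding 4 beats truth here (-1 > -3).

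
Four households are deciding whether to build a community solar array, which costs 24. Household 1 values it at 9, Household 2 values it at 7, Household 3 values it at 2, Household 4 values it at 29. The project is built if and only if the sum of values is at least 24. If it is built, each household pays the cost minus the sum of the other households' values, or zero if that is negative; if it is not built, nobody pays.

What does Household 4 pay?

6

Total value 47 ≥ cost 24, so the project is built.
The other households' values sum to 18.
Cost minus that sum is 24 - 18 = 6.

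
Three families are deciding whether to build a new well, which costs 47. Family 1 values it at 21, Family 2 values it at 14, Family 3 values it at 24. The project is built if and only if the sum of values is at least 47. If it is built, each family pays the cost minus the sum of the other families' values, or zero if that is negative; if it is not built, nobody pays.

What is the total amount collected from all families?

23

Total value 59 ≥ cost 47, so it is built.
Family 1: others sum to 38; max(0, 47 - 38) = 9.
Family 2: others sum to 45; max(0, 47 - 45) = 2.
Family 3: others sum to 35; max(0, 47 - 35) = 12.
Total collected = 9 + 2 + 12 = 23.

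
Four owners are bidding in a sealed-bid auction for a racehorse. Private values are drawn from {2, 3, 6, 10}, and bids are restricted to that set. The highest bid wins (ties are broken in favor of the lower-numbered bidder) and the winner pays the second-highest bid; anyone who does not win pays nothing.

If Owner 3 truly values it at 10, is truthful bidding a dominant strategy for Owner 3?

Check each profile of the others' bids and compare truth against every alternative bid.
Others bid (2, 6, 2): truth gives 4, best alternative gives 0.
Others bid (2, 6, 3): truth gives 4, best alternative gives 0.
Others bid (2, 6, 6): truth gives 4, best alternative gives 0.
Others bid (3, 6, 2): truth gives 4, best alternative gives 0.
Others bid (3, 6, 3): truth gives 4, best alternative gives 0.
Others bid (3, 6, 6): truth gives 4, best alternative gives 0.
(Remaining 58 profiles checked similarly; truth is weakly best in each.)
In every case the truthful bid is at least as good as any alternative, so it is a dominant strategy.

Yes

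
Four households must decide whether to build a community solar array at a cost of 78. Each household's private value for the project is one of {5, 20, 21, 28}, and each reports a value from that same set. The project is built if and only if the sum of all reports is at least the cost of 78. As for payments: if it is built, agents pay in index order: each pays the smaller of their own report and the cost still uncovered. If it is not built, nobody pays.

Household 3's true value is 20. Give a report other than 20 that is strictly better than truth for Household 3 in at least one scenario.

5

Suppose Household 1 reports 20, Household 2 reports 28 and Household 4 reports 28.
Report 20: project built, pays 20, utility 20 - 20 = 0.
Report 5: project built, pays 5, utility 20 - 5 = 15.
So reporting 5 beats truth here (15 > 0).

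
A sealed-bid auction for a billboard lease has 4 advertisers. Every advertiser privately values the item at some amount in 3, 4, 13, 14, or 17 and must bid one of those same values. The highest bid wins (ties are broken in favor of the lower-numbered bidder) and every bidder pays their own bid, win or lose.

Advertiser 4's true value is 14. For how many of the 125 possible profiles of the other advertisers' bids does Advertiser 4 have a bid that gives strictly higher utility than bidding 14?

106

Others bid (3, 3, 3): truth gives 0; bid 4 gives 10 > 0. Violating.
Others bid (3, 3, 4): truth gives 0; bid 13 gives 1 > 0. Violating.
Others bid (3, 3, 14): truth gives -14; bid 3 gives -3 > -14. Violating.
Others bid (3, 3, 17): truth gives -14; bid 3 gives -3 > -14. Violating.
Others bid (3, 3, 13): truth gives 0; no alternative beats it.
Others bid (3, 4, 13): truth gives 0; no alternative beats it.
(Checking all 125 profiles: 106 have a profitable deviation, 19 do not.)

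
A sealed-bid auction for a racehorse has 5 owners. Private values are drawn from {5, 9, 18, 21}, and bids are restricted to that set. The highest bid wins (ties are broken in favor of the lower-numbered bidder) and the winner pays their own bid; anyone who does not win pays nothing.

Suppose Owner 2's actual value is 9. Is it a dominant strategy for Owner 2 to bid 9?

Yes

Check each profile of the others' bids and compare truth against every alternative bid.
Others bid (5, 5, 5, 5): truth gives 0, best alternative gives 0.
Others bid (5, 5, 5, 9): truth gives 0, best alternative gives 0.
Others bid (5, 5, 5, 18): truth gives 0, best alternative gives 0.
Others bid (5, 5, 5, 21): truth gives 0, best alternative gives 0.
Others bid (5, 5, 9, 5): truth gives 0, best alternative gives 0.
Others bid (5, 5, 9, 9): truth gives 0, best alternative gives 0.
(Remaining 250 profiles checked similarly; truth is weakly best in each.)
In every case the truthful bid is at least as good as any alternative, so it is a dominant strategy.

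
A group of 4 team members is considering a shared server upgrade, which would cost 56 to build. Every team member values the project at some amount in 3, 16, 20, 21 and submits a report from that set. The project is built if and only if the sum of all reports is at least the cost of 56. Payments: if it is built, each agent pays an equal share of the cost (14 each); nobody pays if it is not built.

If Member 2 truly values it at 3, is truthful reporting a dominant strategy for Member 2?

Check each profile of the others' reports and compare truth against every alternative report.
Others report (3, 16, 21): truth gives 0, best alternative gives -11.
Others report (3, 20, 20): truth gives 0, best alternative gives -11.
Others report (3, 20, 21): truth gives 0, best alternative gives -11.
Others report (3, 21, 16): truth gives 0, best alternative gives -11.
Others report (3, 21, 20): truth gives 0, best alternative gives -11.
Others report (3, 21, 21): truth gives 0, best alternative gives -11.
(Remaining 58 profiles checked similarly; truth is weakly best in each.)
In every case the truthful report is at least as good as any alternative, so it is a dominant strategy.

Yes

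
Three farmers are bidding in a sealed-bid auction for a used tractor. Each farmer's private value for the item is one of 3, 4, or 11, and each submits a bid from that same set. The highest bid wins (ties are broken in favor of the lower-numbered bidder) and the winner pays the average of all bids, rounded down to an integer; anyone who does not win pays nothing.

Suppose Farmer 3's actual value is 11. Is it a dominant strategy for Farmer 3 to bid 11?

No

Consider the case where Farmer 1 bids 3 and Farmer 2 bids 3.
Truthful bid 11: wins, pays 5, utility 11 - 5 = 6.
Bid 4 instead: wins, pays 3, utility 11 - 3 = 8.
Since 8 > 6, bidding 4 is strictly better here, so truthful bidding is not dominant.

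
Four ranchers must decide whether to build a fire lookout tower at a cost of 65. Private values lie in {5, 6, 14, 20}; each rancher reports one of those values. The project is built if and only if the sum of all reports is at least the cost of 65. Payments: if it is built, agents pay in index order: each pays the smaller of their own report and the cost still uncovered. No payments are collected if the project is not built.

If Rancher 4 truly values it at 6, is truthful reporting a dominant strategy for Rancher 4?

Yes

Check each profile of the others' reports and compare truth against every alternative report.
Others report (20, 20, 20): truth gives 1, best alternative gives 1.
Others report (5, 5, 5): truth gives 0, best alternative gives 0.
Others report (5, 5, 6): truth gives 0, best alternative gives 0.
Others report (5, 5, 14): truth gives 0, best alternative gives 0.
Others report (5, 5, 20): truth gives 0, best alternative gives 0.
Others report (5, 6, 5): truth gives 0, best alternative gives 0.
(Remaining 58 profiles checked similarly; truth is weakly best in each.)
In every case the truthful report is at least as good as any alternative, so it is a dominant strategy.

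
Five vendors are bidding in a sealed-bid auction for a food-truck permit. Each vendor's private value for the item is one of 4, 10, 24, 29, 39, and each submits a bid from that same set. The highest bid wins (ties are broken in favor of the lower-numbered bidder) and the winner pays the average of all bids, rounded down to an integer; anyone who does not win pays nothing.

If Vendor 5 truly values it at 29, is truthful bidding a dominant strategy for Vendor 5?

Consider the case where Vendor 1 bids 4, Vendor 2 bids 4, Vendor 3 bids 4 and Vendor 4 bids 4.
Truthful bid 29: wins, pays 9, utility 29 - 9 = 20.
Bid 10 instead: wins, pays 5, utility 29 - 5 = 24.
Since 24 > 20, bidding 10 is strictly better here, so truthful bidding is not dominant.

No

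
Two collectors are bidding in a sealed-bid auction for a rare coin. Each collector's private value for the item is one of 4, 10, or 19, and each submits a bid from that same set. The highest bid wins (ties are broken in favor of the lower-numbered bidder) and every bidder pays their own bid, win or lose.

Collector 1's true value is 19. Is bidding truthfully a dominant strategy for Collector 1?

Consider the case where Collector 2 bids 4.
Truthful bid 19: wins, pays 19, utility 19 - 19 = 0.
Bid 4 instead: wins, pays 4, utility 19 - 4 = 15.
Since 15 > 0, bidding 4 is strictly better here, so truthful bidding is not dominant.

No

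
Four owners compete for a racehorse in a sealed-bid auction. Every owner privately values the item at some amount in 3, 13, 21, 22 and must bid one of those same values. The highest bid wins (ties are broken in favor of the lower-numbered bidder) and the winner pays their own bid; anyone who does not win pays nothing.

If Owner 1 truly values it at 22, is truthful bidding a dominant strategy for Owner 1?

No

Consider the case where Owner 2 bids 3, Owner 3 bids 3 and Owner 4 bids 3.
Truthful bid 22: wins, pays 22, utility 22 - 22 = 0.
Bid 3 instead: wins, pays 3, utility 22 - 3 = 19.
Since 19 > 0, bidding 3 is strictly better here, so truthful bidding is not dominant.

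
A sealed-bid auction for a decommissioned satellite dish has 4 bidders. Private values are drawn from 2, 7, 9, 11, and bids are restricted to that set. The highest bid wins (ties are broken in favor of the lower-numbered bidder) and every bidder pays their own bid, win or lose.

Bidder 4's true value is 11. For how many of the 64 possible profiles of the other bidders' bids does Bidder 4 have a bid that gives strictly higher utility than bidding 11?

45

Others bid (2, 2, 2): truth gives 0; bid 7 gives 4 > 0. Violating.
Others bid (2, 2, 7): truth gives 0; bid 9 gives 2 > 0. Violating.
Others bid (2, 2, 11): truth gives -11; bid 2 gives -2 > -11. Violating.
Others bid (2, 7, 2): truth gives 0; bid 9 gives 2 > 0. Violating.
Others bid (2, 2, 9): truth gives 0; no alternative beats it.
Others bid (2, 7, 9): truth gives 0; no alternative beats it.
(Checking all 64 profiles: 45 have a profitable deviation, 19 do not.)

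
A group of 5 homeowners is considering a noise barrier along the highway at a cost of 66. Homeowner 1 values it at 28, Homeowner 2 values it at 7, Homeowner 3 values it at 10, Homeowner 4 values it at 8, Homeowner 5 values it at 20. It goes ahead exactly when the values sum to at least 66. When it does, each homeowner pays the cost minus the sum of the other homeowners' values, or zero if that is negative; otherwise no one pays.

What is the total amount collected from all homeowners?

Total value 73 ≥ cost 66, so it is built.
Homeowner 1: others sum to 45; max(0, 66 - 45) = 21.
Homeowner 2: others sum to 66; max(0, 66 - 66) = 0.
Homeowner 3: others sum to 63; max(0, 66 - 63) = 3.
Homeowner 4: others sum to 65; max(0, 66 - 65) = 1.
Homeowner 5: others sum to 53; max(0, 66 - 53) = 13.
Total collected = 21 + 0 + 3 + 1 + 13 = 38.

38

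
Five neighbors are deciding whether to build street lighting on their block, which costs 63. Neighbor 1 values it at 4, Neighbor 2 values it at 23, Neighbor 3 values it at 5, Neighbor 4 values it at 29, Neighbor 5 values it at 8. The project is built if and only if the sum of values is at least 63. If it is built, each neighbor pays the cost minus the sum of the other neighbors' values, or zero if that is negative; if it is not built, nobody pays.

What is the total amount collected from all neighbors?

42

Total value 69 ≥ cost 63, so it is built.
Neighbor 1: others sum to 65; max(0, 63 - 65) = 0.
Neighbor 2: others sum to 46; max(0, 63 - 46) = 17.
Neighbor 3: others sum to 64; max(0, 63 - 64) = 0.
Neighbor 4: others sum to 40; max(0, 63 - 40) = 23.
Neighbor 5: others sum to 61; max(0, 63 - 61) = 2.
Total collected = 0 + 17 + 0 + 23 + 2 = 42.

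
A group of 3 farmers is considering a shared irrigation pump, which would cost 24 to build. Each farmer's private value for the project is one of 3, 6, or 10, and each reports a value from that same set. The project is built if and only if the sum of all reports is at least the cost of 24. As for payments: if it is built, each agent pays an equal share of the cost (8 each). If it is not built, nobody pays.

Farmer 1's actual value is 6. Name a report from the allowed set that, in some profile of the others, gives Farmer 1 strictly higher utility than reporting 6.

3

Suppose Farmer 2 reports 10 and Farmer 3 reports 10.
Report 6: project built, pays 8, utility 6 - 8 = -2.
Report 3: project not built, utility 0.
So reporting 3 beats truth here (0 > -2).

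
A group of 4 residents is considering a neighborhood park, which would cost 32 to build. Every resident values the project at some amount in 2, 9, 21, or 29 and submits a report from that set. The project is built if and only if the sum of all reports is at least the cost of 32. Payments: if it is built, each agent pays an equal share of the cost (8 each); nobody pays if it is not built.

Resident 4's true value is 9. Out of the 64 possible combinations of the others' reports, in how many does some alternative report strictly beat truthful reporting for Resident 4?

7

Others report (2, 2, 2): truth gives 0; report 29 gives 1 > 0. Violating.
Others report (2, 2, 9): truth gives 0; report 21 gives 1 > 0. Violating.
Others report (2, 9, 2): truth gives 0; report 21 gives 1 > 0. Violating.
Others report (2, 9, 9): truth gives 0; report 21 gives 1 > 0. Violating.
Others report (2, 2, 21): truth gives 1; no alternative beats it.
Others report (2, 2, 29): truth gives 1; no alternative beats it.
(Checking all 64 profiles: 7 have a profitable deviation, 57 do not.)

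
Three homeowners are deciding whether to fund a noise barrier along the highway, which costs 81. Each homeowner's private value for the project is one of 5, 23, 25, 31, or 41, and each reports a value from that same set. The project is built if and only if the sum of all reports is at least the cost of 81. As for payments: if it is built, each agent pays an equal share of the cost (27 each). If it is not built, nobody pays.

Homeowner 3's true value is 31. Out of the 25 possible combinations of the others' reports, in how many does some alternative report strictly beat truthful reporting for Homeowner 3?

Others report (5, 41): truth gives 0; report 41 gives 4 > 0. Violating.
Others report (23, 23): truth gives 0; report 41 gives 4 > 0. Violating.
Others report (23, 25): truth gives 0; report 41 gives 4 > 0. Violating.
Others report (25, 23): truth gives 0; report 41 gives 4 > 0. Violating.
Others report (5, 5): truth gives 0; no alternative beats it.
Others report (5, 23): truth gives 0; no alternative beats it.
(Checking all 25 profiles: 5 have a profitable deviation, 20 do not.)

5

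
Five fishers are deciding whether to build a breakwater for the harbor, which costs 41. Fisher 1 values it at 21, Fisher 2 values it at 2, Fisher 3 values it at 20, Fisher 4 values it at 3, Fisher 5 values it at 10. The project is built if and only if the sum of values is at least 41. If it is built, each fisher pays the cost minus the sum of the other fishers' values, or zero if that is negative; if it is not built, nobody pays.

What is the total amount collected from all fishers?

Total value 56 ≥ cost 41, so it is built.
Fisher 1: others sum to 35; max(0, 41 - 35) = 6.
Fisher 2: others sum to 54; max(0, 41 - 54) = 0.
Fisher 3: others sum to 36; max(0, 41 - 36) = 5.
Fisher 4: others sum to 53; max(0, 41 - 53) = 0.
Fisher 5: others sum to 46; max(0, 41 - 46) = 0.
Total collected = 6 + 0 + 5 + 0 + 0 = 11.

11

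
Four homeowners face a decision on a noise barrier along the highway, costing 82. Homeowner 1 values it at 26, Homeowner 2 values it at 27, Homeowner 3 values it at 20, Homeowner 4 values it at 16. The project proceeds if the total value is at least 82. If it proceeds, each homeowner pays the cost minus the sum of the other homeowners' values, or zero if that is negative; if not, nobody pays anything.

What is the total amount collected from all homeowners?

Total value 89 ≥ cost 82, so it is built.
Homeowner 1: others sum to 63; max(0, 82 - 63) = 19.
Homeowner 2: others sum to 62; max(0, 82 - 62) = 20.
Homeowner 3: others sum to 69; max(0, 82 - 69) = 13.
Homeowner 4: others sum to 73; max(0, 82 - 73) = 9.
Total collected = 19 + 20 + 13 + 9 = 61.

61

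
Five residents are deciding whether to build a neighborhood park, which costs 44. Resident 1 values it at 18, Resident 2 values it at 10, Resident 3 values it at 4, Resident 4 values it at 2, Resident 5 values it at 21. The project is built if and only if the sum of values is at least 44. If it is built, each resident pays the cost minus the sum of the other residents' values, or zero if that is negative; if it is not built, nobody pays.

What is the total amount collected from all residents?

Total value 55 ≥ cost 44, so it is built.
Resident 1: others sum to 37; max(0, 44 - 37) = 7.
Resident 2: others sum to 45; max(0, 44 - 45) = 0.
Resident 3: others sum to 51; max(0, 44 - 51) = 0.
Resident 4: others sum to 53; max(0, 44 - 53) = 0.
Resident 5: others sum to 34; max(0, 44 - 34) = 10.
Total collected = 7 + 0 + 0 + 0 + 10 = 17.

17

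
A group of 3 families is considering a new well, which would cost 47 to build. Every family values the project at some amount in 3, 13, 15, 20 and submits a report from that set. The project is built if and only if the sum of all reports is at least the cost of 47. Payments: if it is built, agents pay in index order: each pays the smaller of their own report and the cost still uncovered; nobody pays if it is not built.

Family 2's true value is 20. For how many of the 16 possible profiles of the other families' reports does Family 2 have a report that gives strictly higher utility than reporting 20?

Others report (13, 20): truth gives 0; report 15 gives 5 > 0. Violating.
Others report (15, 20): truth gives 0; report 13 gives 7 > 0. Violating.
Others report (20, 13): truth gives 0; report 15 gives 5 > 0. Violating.
Others report (20, 15): truth gives 0; report 13 gives 7 > 0. Violating.
Others report (3, 3): truth gives 0; no alternative beats it.
Others report (3, 13): truth gives 0; no alternative beats it.
(Checking all 16 profiles: 5 have a profitable deviation, 11 do not.)

5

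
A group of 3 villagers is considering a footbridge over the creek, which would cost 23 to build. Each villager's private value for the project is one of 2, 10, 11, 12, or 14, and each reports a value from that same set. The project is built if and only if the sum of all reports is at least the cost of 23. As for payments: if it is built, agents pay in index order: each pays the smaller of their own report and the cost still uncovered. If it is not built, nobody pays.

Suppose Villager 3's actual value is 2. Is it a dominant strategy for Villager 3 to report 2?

Check each profile of the others' reports and compare truth against every alternative report.
Others report (2, 11): truth gives 0, best alternative gives -8.
Others report (11, 2): truth gives 0, best alternative gives -8.
Others report (2, 12): truth gives 0, best alternative gives -7.
Others report (12, 2): truth gives 0, best alternative gives -7.
Others report (2, 14): truth gives 0, best alternative gives -5.
Others report (14, 2): truth gives 0, best alternative gives -5.
(Remaining 19 profiles checked similarly; truth is weakly best in each.)
In every case the truthful report is at least as good as any alternative, so it is a dominant strategy.

Yes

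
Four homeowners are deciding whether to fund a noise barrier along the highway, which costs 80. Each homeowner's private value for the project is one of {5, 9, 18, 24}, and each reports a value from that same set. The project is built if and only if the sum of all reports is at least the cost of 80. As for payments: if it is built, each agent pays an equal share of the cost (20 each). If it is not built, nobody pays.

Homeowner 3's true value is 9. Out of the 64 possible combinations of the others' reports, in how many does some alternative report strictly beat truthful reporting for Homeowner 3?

Others report (24, 24, 24): truth gives -11; report 5 gives 0 > -11. Violating.
Others report (5, 5, 5): truth gives 0; no alternative beats it.
Others report (5, 5, 9): truth gives 0; no alternative beats it.
(Checking all 64 profiles: 1 has a profitable deviation, 63 do not.)

1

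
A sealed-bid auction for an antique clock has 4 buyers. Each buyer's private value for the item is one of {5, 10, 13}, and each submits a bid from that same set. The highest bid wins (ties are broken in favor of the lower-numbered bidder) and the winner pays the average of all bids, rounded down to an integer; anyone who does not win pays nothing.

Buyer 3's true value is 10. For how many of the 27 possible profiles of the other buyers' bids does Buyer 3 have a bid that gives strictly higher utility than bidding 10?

Others bid (5, 5, 13): truth gives 0; bid 13 gives 1 > 0. Violating.
Others bid (5, 10, 5): truth gives 0; bid 13 gives 2 > 0. Violating.
Others bid (5, 10, 10): truth gives 0; bid 13 gives 1 > 0. Violating.
Others bid (10, 5, 5): truth gives 0; bid 13 gives 2 > 0. Violating.
Others bid (5, 5, 5): truth gives 4; no alternative beats it.
Others bid (5, 5, 10): truth gives 3; no alternative beats it.
(Checking all 27 profiles: 6 have a profitable deviation, 21 do not.)

6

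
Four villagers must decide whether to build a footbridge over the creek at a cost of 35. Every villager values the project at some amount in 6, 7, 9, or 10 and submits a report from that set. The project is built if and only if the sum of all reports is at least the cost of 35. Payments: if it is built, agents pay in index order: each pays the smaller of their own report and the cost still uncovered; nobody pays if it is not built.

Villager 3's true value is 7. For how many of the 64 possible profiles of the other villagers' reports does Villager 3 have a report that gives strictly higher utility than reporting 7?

4

Others report (9, 10, 10): truth gives 0; report 6 gives 1 > 0. Violating.
Others report (10, 9, 10): truth gives 0; report 6 gives 1 > 0. Violating.
Others report (10, 10, 9): truth gives 0; report 6 gives 1 > 0. Violating.
Others report (10, 10, 10): truth gives 0; report 6 gives 1 > 0. Violating.
Others report (6, 6, 6): truth gives 0; no alternative beats it.
Others report (6, 6, 7): truth gives 0; no alternative beats it.
(Checking all 64 profiles: 4 have a profitable deviation, 60 do not.)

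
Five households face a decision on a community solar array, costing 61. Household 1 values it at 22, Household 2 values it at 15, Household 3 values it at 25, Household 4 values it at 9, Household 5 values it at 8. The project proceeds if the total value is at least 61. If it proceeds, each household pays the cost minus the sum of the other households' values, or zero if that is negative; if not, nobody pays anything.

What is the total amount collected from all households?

Total value 79 ≥ cost 61, so it is built.
Household 1: others sum to 57; max(0, 61 - 57) = 4.
Household 2: others sum to 64; max(0, 61 - 64) = 0.
Household 3: others sum to 54; max(0, 61 - 54) = 7.
Household 4: others sum to 70; max(0, 61 - 70) = 0.
Household 5: others sum to 71; max(0, 61 - 71) = 0.
Total collected = 4 + 0 + 7 + 0 + 0 = 11.

11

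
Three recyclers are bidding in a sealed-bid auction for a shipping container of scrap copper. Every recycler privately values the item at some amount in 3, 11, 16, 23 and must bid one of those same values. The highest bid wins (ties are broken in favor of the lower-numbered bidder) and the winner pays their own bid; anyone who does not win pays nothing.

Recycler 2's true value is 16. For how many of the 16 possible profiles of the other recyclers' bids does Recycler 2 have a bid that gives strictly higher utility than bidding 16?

2

Others bid (3, 3): truth gives 0; bid 11 gives 5 > 0. Violating.
Others bid (3, 11): truth gives 0; bid 11 gives 5 > 0. Violating.
Others bid (3, 16): truth gives 0; no alternative beats it.
Others bid (3, 23): truth gives 0; no alternative beats it.
(Checking all 16 profiles: 2 have a profitable deviation, 14 do not.)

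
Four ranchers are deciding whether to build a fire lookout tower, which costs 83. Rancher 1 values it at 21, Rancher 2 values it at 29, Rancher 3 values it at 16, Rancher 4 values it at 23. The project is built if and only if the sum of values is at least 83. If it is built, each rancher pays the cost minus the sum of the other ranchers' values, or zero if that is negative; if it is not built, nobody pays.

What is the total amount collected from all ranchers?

65

Total value 89 ≥ cost 83, so it is built.
Rancher 1: others sum to 68; max(0, 83 - 68) = 15.
Rancher 2: others sum to 60; max(0, 83 - 60) = 23.
Rancher 3: others sum to 73; max(0, 83 - 73) = 10.
Rancher 4: others sum to 66; max(0, 83 - 66) = 17.
Total collected = 15 + 23 + 10 + 17 = 65.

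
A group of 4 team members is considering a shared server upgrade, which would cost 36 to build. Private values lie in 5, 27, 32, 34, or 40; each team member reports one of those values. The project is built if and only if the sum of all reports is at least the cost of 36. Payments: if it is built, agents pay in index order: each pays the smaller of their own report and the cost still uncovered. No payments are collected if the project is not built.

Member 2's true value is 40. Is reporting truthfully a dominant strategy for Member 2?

Consider the case where Member 1 reports 5, Member 3 reports 5 and Member 4 reports 5.
Truthful report 40: project built, pays 31, utility 40 - 31 = 9.
Report 27 instead: project built, pays 27, utility 40 - 27 = 13.
Since 13 > 9, reporting 27 is strictly better here, so truthful reporting is not dominant.

No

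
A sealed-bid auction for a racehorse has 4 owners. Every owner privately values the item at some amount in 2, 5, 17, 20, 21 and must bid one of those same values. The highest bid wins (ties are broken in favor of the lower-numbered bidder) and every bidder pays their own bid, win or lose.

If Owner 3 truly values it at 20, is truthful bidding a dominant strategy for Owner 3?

Consider the case where Owner 1 bids 2, Owner 2 bids 2 and Owner 4 bids 2.
Truthful bid 20: wins, pays 20, utility 20 - 20 = 0.
Bid 5 instead: wins, pays 5, utility 20 - 5 = 15.
Since 15 > 0, bidding 5 is strictly better here, so truthful bidding is not dominant.

No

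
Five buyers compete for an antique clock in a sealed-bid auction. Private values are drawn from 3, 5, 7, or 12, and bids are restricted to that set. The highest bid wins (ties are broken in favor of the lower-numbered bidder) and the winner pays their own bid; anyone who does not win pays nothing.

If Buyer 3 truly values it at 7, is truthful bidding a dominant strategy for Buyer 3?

Consider the case where Buyer 1 bids 3, Buyer 2 bids 3, Buyer 4 bids 3 and Buyer 5 bids 3.
Truthful bid 7: wins, pays 7, utility 7 - 7 = 0.
Bid 5 instead: wins, pays 5, utility 7 - 5 = 2.
Since 2 > 0, bidding 5 is strictly better here, so truthful bidding is not dominant.

No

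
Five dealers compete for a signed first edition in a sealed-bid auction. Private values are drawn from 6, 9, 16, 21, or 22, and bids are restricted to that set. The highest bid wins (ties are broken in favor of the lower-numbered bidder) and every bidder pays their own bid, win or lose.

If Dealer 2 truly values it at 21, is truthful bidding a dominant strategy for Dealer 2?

No

Consider the case where Dealer 1 bids 6, Dealer 3 bids 6, Dealer 4 bids 6 and Dealer 5 bids 6.
Truthful bid 21: wins, pays 21, utility 21 - 21 = 0.
Bid 9 instead: wins, pays 9, utility 21 - 9 = 12.
Since 12 > 0, bidding 9 is strictly better here, so truthful bidding is not dominant.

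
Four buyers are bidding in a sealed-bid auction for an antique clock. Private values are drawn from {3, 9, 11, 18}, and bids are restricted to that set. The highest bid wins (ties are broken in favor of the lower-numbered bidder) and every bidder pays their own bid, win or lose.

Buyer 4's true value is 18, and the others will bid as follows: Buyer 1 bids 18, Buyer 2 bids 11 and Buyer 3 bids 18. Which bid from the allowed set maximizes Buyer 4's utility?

3

Bid 3: loses but pays 3, utility -3.
Bid 9: loses but pays 9, utility -9.
Bid 11: loses but pays 11, utility -11.
Bid 18: loses but pays 18, utility -18.
The best choice is 3 with utility -3.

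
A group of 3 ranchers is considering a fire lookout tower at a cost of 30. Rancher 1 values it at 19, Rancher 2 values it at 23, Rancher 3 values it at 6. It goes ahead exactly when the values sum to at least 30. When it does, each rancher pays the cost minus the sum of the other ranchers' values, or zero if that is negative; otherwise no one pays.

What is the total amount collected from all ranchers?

Total value 48 ≥ cost 30, so it is built.
Rancher 1: others sum to 29; max(0, 30 - 29) = 1.
Rancher 2: others sum to 25; max(0, 30 - 25) = 5.
Rancher 3: others sum to 42; max(0, 30 - 42) = 0.
Total collected = 1 + 5 + 0 = 6.

6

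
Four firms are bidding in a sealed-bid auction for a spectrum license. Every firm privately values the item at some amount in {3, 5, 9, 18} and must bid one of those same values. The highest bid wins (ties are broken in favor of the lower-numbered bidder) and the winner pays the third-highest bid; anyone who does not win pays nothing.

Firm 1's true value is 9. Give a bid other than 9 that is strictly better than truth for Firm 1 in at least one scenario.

18

Suppose Firm 2 bids 3, Firm 3 bids 3 and Firm 4 bids 18.
Bid 9: loses, pays 0, utility 0.
Bid 18: wins, pays 3, utility 9 - 3 = 6.
So bidding 18 beats truth here (6 > 0).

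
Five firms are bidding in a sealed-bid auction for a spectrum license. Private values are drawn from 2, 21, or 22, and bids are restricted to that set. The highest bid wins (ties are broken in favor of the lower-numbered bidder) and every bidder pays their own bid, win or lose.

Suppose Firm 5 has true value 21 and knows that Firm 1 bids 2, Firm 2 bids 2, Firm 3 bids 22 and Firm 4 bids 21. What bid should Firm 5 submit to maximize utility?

Bid 2: loses but pays 2, utility -2.
Bid 21: loses but pays 21, utility -21.
Bid 22: loses but pays 22, utility -22.
The best choice is 2 with utility -2.

2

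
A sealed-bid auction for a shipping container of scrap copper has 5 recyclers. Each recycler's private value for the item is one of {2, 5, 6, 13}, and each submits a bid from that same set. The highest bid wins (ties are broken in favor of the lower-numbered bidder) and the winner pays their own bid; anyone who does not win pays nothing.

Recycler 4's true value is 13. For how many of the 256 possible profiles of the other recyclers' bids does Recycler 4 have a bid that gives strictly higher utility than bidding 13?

Others bid (2, 2, 2, 2): truth gives 0; bid 5 gives 8 > 0. Violating.
Others bid (2, 2, 2, 5): truth gives 0; bid 5 gives 8 > 0. Violating.
Others bid (2, 2, 2, 6): truth gives 0; bid 6 gives 7 > 0. Violating.
Others bid (2, 2, 5, 2): truth gives 0; bid 6 gives 7 > 0. Violating.
Others bid (2, 2, 2, 13): truth gives 0; no alternative beats it.
Others bid (2, 2, 5, 13): truth gives 0; no alternative beats it.
(Checking all 256 profiles: 24 have a profitable deviation, 232 do not.)

24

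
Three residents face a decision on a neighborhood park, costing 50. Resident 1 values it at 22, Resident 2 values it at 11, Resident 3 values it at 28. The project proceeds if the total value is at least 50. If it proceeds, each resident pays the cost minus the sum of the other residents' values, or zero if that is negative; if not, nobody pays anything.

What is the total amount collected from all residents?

28

Total value 61 ≥ cost 50, so it is built.
Resident 1: others sum to 39; max(0, 50 - 39) = 11.
Resident 2: others sum to 50; max(0, 50 - 50) = 0.
Resident 3: others sum to 33; max(0, 50 - 33) = 17.
Total collected = 11 + 0 + 17 = 28.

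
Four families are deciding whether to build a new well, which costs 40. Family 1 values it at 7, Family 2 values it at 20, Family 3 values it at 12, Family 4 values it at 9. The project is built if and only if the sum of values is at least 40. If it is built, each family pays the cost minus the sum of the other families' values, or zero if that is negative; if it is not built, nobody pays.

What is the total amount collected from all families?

17

Total value 48 ≥ cost 40, so it is built.
Family 1: others sum to 41; max(0, 40 - 41) = 0.
Family 2: others sum to 28; max(0, 40 - 28) = 12.
Family 3: others sum to 36; max(0, 40 - 36) = 4.
Family 4: others sum to 39; max(0, 40 - 39) = 1.
Total collected = 0 + 12 + 4 + 1 = 17.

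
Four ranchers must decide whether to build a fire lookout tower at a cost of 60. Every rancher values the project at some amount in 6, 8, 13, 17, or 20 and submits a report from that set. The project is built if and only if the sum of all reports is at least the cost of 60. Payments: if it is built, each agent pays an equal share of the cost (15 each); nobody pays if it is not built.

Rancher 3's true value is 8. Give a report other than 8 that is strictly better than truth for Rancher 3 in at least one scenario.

6

Suppose Rancher 1 reports 13, Rancher 2 reports 20 and Rancher 4 reports 20.
Report 8: project built, pays 15, utility 8 - 15 = -7.
Report 6: project not built, utility 0.
So reporting 6 beats truth here (0 > -7).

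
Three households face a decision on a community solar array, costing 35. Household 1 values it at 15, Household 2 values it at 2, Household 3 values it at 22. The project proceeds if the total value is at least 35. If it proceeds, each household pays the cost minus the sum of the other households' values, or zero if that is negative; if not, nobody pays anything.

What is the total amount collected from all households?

29

Total value 39 ≥ cost 35, so it is built.
Household 1: others sum to 24; max(0, 35 - 24) = 11.
Household 2: others sum to 37; max(0, 35 - 37) = 0.
Household 3: others sum to 17; max(0, 35 - 17) = 18.
Total collected = 11 + 0 + 18 = 29.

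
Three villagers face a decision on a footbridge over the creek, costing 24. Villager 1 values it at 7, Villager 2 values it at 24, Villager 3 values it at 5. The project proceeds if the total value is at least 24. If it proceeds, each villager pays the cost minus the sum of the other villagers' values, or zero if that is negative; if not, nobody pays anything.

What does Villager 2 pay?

Total value 36 ≥ cost 24, so the project is built.
The other villagers' values sum to 12.
Cost minus that sum is 24 - 12 = 12.

12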